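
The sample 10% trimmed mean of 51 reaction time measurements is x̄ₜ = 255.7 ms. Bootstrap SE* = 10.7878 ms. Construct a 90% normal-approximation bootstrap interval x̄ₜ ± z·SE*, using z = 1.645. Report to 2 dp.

Margin = 1.645 × 10.7878 = 17.746
Interval: 255.7 ± 17.746

(237.95, 273.45)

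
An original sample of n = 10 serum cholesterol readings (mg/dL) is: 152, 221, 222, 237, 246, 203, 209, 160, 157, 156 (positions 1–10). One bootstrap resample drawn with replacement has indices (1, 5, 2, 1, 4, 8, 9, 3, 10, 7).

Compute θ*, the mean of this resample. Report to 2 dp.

θ* = 191.20

Resample values: 152, 246, 221, 152, 237, 160, 157, 222, 156, 209.
Mean = (152 + 246 + 221 + 152 + 237 + 160 + 157 + 222 + 156 + 209) / 10 = 1912.0 / 10 = 191.20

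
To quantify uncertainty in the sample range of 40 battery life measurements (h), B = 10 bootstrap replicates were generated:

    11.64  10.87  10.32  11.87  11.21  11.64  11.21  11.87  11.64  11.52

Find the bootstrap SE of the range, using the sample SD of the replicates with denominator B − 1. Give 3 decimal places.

SE* = 0.488

Bootstrap SE is the standard deviation of the 10 replicate ranges.
Mean of replicates: (11.64 + 10.87 + 10.32 + 11.87 + 11.21 + 11.64 + 11.21 + 11.87 + 11.64 + 11.52) / 10 = 113.7900 / 10 = 11.3790
Sum of squared deviations: (+0.2610)² + (−0.5090)² + (−1.0590)² + (+0.4910)² + (−0.1690)² + (+0.2610)² + (−0.1690)² + (+0.4910)² + (+0.2610)² + (+0.1410)² = 2.1441
Variance = 2.1441 / 9 = 0.2382
SE* = √0.2382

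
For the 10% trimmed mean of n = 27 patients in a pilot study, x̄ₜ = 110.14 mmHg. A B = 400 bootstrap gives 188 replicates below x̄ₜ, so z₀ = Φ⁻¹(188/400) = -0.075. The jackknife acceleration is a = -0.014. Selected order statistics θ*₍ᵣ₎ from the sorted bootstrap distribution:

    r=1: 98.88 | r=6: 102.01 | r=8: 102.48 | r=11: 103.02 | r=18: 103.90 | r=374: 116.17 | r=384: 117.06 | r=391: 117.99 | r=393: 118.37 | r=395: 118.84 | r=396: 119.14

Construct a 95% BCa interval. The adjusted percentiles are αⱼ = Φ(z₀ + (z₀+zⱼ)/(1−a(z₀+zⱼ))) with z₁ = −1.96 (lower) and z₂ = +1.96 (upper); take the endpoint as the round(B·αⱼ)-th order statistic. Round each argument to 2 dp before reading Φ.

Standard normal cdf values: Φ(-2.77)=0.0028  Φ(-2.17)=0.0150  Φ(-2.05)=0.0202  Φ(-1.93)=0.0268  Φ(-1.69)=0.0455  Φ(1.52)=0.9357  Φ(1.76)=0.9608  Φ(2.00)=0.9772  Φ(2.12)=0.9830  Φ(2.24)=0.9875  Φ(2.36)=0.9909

Lower: z₀ + z₁ = -0.075 + (-1.960) = -2.035; 1 − a(z₀+z₁) = 1 − (-0.014)(-2.035) = 0.9715; argument = -0.075 + (-2.035)/0.9715 = -2.1697 → -2.17.
α₁ = Φ(-2.17) = 0.0150; rank = round(400 × 0.0150) = 6; θ*₍6₎ = 102.01.
Upper: z₀ + z₂ = 1.885; 1 − a(z₀+z₂) = 1.0264; argument = 1.7615 → 1.76; α₂ = 0.9608; rank = 384; θ*₍384₎ = 117.06.

(102.01, 117.06)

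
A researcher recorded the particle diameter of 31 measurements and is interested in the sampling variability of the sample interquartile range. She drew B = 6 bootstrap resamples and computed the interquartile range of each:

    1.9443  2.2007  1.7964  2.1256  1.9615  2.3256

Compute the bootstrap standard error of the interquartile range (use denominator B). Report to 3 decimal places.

SE* = 0.177

Bootstrap SE is the standard deviation of the 6 replicate interquartile ranges.
Mean of replicates: (1.9443 + 2.2007 + 1.7964 + 2.1256 + 1.9615 + 2.3256) / 6 = 12.35410 / 6 = 2.05902
Sum of squared deviations: (−0.11472)² + (+0.14168)² + (−0.26262)² + (+0.06658)² + (−0.09752)² + (+0.26658)² = 0.18721
Variance = 0.18721 / 6 = 0.03120
SE* = √0.03120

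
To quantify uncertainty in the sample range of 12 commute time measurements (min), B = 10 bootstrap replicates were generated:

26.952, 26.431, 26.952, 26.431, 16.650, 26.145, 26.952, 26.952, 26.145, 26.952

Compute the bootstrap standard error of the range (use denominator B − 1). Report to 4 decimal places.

Bootstrap SE is the standard deviation of the 10 replicate ranges.
Mean of replicates: (26.952 + 26.431 + 26.952 + 26.431 + 16.650 + 26.145 + 26.952 + 26.952 + 26.145 + 26.952) / 10 = 256.56200 / 10 = 25.65620
Sum of squared deviations: (+1.29580)² + (+0.77480)² + (+1.29580)² + (+0.77480)² + (−9.00620)² + (+0.48880)² + (+1.29580)² + (+1.29580)² + (+0.48880)² + (+1.29580)² = 91.18561
Variance = 91.18561 / 9 = 10.13173
SE* = √10.13173

SE* = 3.1830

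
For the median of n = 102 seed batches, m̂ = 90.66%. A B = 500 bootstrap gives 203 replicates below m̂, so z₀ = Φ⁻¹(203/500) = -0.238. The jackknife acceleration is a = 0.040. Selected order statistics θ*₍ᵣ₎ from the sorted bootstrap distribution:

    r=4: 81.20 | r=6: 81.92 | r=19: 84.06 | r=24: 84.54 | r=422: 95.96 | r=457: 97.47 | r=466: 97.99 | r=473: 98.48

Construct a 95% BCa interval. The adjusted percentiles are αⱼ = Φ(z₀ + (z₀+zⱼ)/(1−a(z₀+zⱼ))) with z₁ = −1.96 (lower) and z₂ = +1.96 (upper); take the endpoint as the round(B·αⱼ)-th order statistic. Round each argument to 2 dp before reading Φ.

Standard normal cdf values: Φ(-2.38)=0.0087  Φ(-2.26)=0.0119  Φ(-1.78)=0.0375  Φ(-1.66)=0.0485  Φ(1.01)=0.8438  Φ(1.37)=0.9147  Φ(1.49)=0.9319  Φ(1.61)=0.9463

Lower: z₀ + z₁ = -0.238 + (-1.960) = -2.198; 1 − a(z₀+z₁) = 1 − (0.040)(-2.198) = 1.0879; argument = -0.238 + (-2.198)/1.0879 = -2.2584 → -2.26.
α₁ = Φ(-2.26) = 0.0119; rank = round(500 × 0.0119) = 6; θ*₍6₎ = 81.92.
Upper: z₀ + z₂ = 1.722; 1 − a(z₀+z₂) = 0.9311; argument = 1.6114 → 1.61; α₂ = 0.9463; rank = 473; θ*₍473₎ = 98.48.

(81.92, 98.48)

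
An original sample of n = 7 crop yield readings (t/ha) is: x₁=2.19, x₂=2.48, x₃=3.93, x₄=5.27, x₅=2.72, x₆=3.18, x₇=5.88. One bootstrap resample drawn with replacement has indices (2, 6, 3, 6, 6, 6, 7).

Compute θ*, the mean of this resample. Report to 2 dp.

θ* = 3.57

Resample values: 2.48, 3.18, 3.93, 3.18, 3.18, 3.18, 5.88.
Mean = (2.48 + 3.18 + 3.93 + 3.18 + 3.18 + 3.18 + 5.88) / 7 = 25.010 / 7 = 3.57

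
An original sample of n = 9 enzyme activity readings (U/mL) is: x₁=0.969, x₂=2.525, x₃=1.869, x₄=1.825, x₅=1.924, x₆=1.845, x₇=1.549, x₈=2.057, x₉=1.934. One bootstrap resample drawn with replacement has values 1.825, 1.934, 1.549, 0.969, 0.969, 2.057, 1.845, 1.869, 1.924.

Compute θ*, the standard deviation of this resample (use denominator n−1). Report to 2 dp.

θ* = 0.41

Mean = 1.6601; sum of squared deviations = 1.3748
s² = 1.3748 / 8 = 0.1718
s = √0.1718 = 0.41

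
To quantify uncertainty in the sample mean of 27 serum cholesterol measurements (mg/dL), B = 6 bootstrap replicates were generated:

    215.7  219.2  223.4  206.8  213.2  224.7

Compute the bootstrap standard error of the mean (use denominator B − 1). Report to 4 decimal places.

Bootstrap SE is the standard deviation of the 6 replicate means.
Mean of replicates: (215.7 + 219.2 + 223.4 + 206.8 + 213.2 + 224.7) / 6 = 1303.00000 / 6 = 217.16667
Sum of squared deviations: (−1.46667)² + (+2.03333)² + (+6.23333)² + (−10.36667)² + (−3.96667)² + (+7.53333)² = 225.09333
Variance = 225.09333 / 5 = 45.01867
SE* = √45.01867

SE* = 6.7096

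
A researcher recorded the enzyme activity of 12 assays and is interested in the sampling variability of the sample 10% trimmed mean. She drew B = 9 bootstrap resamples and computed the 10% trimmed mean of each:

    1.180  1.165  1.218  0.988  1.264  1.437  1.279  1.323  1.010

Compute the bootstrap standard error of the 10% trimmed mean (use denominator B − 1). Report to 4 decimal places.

SE* = 0.1433

Bootstrap SE is the standard deviation of the 9 replicate 10% trimmed means.
Mean of replicates: (1.180 + 1.165 + 1.218 + 0.988 + 1.264 + 1.437 + 1.279 + 1.323 + 1.010) / 9 = 10.864000 / 9 = 1.207111
Sum of squared deviations: (−0.027111)² + (−0.042111)² + (+0.010889)² + (−0.219111)² + (+0.056889)² + (+0.229889)² + (+0.071889)² + (+0.115889)² + (−0.197111)² = 0.164173
Variance = 0.164173 / 8 = 0.020522
SE* = √0.020522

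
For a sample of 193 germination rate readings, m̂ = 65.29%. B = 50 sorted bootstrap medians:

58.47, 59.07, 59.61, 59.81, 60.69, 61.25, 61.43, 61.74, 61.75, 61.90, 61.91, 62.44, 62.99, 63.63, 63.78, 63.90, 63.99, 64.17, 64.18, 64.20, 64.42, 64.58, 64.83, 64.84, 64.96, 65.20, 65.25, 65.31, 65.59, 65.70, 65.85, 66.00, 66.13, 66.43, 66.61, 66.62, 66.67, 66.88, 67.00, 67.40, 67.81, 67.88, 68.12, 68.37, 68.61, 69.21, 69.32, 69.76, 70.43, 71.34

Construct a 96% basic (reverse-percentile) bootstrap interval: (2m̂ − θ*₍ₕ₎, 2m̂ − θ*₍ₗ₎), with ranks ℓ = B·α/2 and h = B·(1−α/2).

Percentile endpoints at ranks 1 and 49: θ*₍1₎ = 58.47, θ*₍49₎ = 70.43.
Basic interval reflects these around m̂:
  lower = 2 × 65.29 − 70.43 = 60.15
  upper = 2 × 65.29 − 58.47 = 72.11

(60.15, 72.11)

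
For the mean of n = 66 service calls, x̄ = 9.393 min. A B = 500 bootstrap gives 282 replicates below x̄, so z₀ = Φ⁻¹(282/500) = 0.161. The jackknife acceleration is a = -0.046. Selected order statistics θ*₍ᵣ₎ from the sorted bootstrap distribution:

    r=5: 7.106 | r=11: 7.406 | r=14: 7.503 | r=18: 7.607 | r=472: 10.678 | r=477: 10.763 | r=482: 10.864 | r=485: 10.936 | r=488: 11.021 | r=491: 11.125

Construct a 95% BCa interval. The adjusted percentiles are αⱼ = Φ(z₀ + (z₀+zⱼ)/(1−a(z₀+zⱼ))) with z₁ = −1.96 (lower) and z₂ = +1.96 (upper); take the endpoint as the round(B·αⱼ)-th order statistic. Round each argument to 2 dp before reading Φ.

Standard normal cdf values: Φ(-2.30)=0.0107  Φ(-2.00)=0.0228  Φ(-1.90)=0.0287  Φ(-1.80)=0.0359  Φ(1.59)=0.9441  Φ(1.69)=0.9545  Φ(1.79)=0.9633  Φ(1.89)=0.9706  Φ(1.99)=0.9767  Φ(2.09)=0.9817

(7.607, 11.125)

Lower: z₀ + z₁ = 0.161 + (-1.960) = -1.799; 1 − a(z₀+z₁) = 1 − (-0.046)(-1.799) = 0.9172; argument = 0.161 + (-1.799)/0.9172 = -1.8003 → -1.80.
α₁ = Φ(-1.80) = 0.0359; rank = round(500 × 0.0359) = 18; θ*₍18₎ = 7.607.
Upper: z₀ + z₂ = 2.121; 1 − a(z₀+z₂) = 1.0976; argument = 2.0935 → 2.09; α₂ = 0.9817; rank = 491; θ*₍491₎ = 11.125.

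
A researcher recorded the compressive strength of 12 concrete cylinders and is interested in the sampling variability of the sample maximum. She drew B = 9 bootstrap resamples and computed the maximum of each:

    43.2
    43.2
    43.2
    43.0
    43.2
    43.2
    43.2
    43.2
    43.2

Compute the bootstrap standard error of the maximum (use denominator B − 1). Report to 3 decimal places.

Bootstrap SE is the standard deviation of the 9 replicate maximums.
Mean of replicates: (43.2 + 43.2 + 43.2 + 43.0 + 43.2 + 43.2 + 43.2 + 43.2 + 43.2) / 9 = 388.60000 / 9 = 43.17778
Sum of squared deviations: (+0.02222)² + (+0.02222)² + (+0.02222)² + (−0.17778)² + (+0.02222)² + (+0.02222)² + (+0.02222)² + (+0.02222)² + (+0.02222)² = 0.03556
Variance = 0.03556 / 8 = 0.00444
SE* = √0.00444

SE* = 0.067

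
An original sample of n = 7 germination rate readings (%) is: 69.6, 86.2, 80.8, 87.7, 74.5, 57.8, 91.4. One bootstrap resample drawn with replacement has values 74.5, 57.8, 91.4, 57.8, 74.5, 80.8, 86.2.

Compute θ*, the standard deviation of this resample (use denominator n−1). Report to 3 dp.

Mean = 74.7143; sum of squared deviations = 1019.6486
s² = 1019.6486 / 6 = 169.9414
s = √169.9414 = 13.036

θ* = 13.036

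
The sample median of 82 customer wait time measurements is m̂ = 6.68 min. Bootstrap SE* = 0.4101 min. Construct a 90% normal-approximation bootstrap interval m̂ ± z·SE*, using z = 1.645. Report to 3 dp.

(6.005, 7.355)

Margin = 1.645 × 0.4101 = 0.6746
Interval: 6.68 ± 0.6746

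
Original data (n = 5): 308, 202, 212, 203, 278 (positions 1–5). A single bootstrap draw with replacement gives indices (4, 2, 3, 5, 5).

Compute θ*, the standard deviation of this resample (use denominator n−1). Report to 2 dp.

θ* = 39.81

Resample values: 203, 202, 212, 278, 278.
Mean = 234.6000; sum of squared deviations = 6339.2000
s² = 6339.2000 / 4 = 1584.8000
s = √1584.8000 = 39.81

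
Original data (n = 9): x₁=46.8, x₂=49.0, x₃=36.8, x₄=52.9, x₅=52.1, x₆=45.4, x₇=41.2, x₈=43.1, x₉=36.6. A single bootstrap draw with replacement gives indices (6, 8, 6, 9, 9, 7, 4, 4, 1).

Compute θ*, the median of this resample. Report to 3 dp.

Resample values: 45.4, 43.1, 45.4, 36.6, 36.6, 41.2, 52.9, 52.9, 46.8.
Sorted: 36.6, 36.6, 41.2, 43.1, 45.4, 45.4, 46.8, 52.9, 52.9
Median = middle value = 45.400

θ* = 45.400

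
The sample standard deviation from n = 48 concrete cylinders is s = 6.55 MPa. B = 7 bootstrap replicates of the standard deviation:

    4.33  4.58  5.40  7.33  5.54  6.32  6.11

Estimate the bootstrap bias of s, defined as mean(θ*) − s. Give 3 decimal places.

mean(θ*) = (4.33 + 4.58 + 5.40 + 7.33 + 5.54 + 6.32 + 6.11) / 7 = 5.6586
bias = 5.6586 − 6.55

bias = −0.891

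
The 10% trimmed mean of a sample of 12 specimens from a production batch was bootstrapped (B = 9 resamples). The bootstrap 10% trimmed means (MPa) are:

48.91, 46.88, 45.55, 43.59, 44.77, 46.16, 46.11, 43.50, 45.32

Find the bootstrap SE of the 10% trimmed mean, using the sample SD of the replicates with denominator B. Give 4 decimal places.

SE* = 1.5766

Bootstrap SE is the standard deviation of the 9 replicate 10% trimmed means.
Mean of replicates: (48.91 + 46.88 + 45.55 + 43.59 + 44.77 + 46.16 + 46.11 + 43.50 + 45.32) / 9 = 410.79000 / 9 = 45.64333
Sum of squared deviations: (+3.26667)² + (+1.23667)² + (−0.09333)² + (−2.05333)² + (−0.87333)² + (+0.51667)² + (+0.46667)² + (−2.14333)² + (−0.32333)² = 22.37120
Variance = 22.37120 / 9 = 2.48569
SE* = √2.48569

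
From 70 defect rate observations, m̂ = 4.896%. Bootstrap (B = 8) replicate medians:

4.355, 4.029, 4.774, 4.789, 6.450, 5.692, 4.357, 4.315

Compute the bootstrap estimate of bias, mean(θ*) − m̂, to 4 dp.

mean(θ*) = (4.355 + 4.029 + 4.774 + 4.789 + 6.450 + 5.692 + 4.357 + 4.315) / 8 = 4.84513
bias = 4.84513 − 4.896

bias = −0.0509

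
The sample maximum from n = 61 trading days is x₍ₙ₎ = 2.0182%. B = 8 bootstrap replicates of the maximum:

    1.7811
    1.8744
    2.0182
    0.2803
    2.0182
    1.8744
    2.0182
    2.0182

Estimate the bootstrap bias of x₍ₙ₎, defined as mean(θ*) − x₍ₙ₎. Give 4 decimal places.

mean(θ*) = (1.7811 + 1.8744 + 2.0182 + 0.2803 + 2.0182 + 1.8744 + 2.0182 + 2.0182) / 8 = 1.73538
bias = 1.73538 − 2.0182

bias = −0.2828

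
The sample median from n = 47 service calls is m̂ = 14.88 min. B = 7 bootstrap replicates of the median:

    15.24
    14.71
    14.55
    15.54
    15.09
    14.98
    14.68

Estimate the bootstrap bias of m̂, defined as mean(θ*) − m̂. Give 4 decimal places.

mean(θ*) = (15.24 + 14.71 + 14.55 + 15.54 + 15.09 + 14.98 + 14.68) / 7 = 14.97000
bias = 14.97000 − 14.88

bias = +0.0900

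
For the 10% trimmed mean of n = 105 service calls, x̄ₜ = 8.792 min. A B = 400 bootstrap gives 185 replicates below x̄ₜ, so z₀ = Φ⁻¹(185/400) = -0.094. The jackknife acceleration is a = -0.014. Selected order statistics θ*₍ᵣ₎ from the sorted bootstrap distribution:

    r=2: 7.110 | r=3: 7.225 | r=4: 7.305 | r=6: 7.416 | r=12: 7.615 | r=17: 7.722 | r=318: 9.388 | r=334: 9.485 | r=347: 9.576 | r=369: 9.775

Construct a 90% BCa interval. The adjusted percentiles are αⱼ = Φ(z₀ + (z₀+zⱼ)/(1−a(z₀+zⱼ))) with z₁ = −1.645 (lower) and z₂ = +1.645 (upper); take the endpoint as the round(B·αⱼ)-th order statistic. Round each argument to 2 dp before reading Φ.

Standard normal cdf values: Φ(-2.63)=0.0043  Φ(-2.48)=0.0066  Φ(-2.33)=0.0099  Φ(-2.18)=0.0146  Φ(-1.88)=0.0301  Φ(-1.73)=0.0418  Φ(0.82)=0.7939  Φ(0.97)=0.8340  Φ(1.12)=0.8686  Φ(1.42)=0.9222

(7.615, 9.775)

Lower: z₀ + z₁ = -0.094 + (-1.645) = -1.739; 1 − a(z₀+z₁) = 1 − (-0.014)(-1.739) = 0.9757; argument = -0.094 + (-1.739)/0.9757 = -1.8764 → -1.88.
α₁ = Φ(-1.88) = 0.0301; rank = round(400 × 0.0301) = 12; θ*₍12₎ = 7.615.
Upper: z₀ + z₂ = 1.551; 1 − a(z₀+z₂) = 1.0217; argument = 1.4240 → 1.42; α₂ = 0.9222; rank = 369; θ*₍369₎ = 9.775.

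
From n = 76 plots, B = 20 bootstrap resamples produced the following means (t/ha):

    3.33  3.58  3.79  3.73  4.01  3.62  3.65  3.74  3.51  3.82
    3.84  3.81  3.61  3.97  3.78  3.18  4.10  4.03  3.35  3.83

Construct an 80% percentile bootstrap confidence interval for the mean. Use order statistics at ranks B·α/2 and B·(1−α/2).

Sorted replicates: 3.18, 3.33, 3.35, 3.51, 3.58, 3.61, 3.62, 3.65, 3.73, 3.74, 3.78, 3.79, 3.81, 3.82, 3.83, 3.84, 3.97, 4.01, 4.03, 4.10
α = 0.20; lower rank = 20 × 0.100 = 2; upper rank = 20 × 0.900 = 18.
The 2nd smallest replicate is 3.33; the 18th is 4.01.

(3.33, 4.01)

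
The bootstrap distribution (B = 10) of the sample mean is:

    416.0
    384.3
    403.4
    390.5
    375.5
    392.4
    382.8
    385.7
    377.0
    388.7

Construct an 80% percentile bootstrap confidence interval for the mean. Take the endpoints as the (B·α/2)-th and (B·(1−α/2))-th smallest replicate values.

Sorted replicates: 375.5, 377.0, 382.8, 384.3, 385.7, 388.7, 390.5, 392.4, 403.4, 416.0
α = 0.20; lower rank = 10 × 0.100 = 1; upper rank = 10 × 0.900 = 9.
The 1st smallest replicate is 375.5; the 9th is 403.4.

(375.5, 403.4)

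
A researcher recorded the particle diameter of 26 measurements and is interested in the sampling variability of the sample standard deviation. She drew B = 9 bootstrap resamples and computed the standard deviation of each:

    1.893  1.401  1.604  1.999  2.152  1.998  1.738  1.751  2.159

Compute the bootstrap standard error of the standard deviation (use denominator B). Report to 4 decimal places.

Bootstrap SE is the standard deviation of the 9 replicate standard deviations.
Mean of replicates: (1.893 + 1.401 + 1.604 + 1.999 + 2.152 + 1.998 + 1.738 + 1.751 + 2.159) / 9 = 16.69500 / 9 = 1.85500
Sum of squared deviations: (+0.03800)² + (−0.45400)² + (−0.25100)² + (+0.14400)² + (+0.29700)² + (+0.14300)² + (−0.11700)² + (−0.10400)² + (+0.30400)² = 0.51688
Variance = 0.51688 / 9 = 0.05743
SE* = √0.05743

SE* = 0.2396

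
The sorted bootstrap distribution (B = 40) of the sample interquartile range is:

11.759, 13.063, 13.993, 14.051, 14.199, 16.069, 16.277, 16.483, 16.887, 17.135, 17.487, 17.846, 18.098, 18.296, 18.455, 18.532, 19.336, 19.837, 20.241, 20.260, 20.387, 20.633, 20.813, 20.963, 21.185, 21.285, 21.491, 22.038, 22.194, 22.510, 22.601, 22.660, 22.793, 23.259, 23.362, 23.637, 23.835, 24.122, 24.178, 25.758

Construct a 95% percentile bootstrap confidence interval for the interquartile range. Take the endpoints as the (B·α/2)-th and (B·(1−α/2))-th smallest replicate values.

(11.759, 24.178)

α = 0.05; lower rank = 40 × 0.025 = 1; upper rank = 40 × 0.975 = 39.
The 1st smallest replicate is 11.759; the 39th is 24.178.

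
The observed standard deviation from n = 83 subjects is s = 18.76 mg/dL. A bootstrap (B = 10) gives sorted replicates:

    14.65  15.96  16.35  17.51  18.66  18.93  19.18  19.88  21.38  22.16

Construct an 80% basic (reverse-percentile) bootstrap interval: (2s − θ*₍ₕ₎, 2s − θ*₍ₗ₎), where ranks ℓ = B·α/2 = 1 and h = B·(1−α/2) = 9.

Percentile endpoints at ranks 1 and 9: θ*₍1₎ = 14.65, θ*₍9₎ = 21.38.
Basic interval reflects these around s:
  lower = 2 × 18.76 − 21.38 = 16.14
  upper = 2 × 18.76 − 14.65 = 22.87

(16.14, 22.87)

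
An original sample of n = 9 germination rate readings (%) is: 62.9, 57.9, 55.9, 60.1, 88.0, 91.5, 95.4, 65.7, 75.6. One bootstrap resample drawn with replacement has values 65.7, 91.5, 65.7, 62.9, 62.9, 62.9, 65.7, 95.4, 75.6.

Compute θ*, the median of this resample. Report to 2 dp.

θ* = 65.70

Sorted: 62.9, 62.9, 62.9, 65.7, 65.7, 65.7, 75.6, 91.5, 95.4
Median = middle value = 65.70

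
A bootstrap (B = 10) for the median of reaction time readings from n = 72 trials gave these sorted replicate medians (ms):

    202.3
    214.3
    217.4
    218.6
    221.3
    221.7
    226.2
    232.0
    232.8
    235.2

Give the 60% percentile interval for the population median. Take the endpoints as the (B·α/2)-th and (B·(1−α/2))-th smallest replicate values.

α = 0.40; lower rank = 10 × 0.200 = 2; upper rank = 10 × 0.800 = 8.
The 2nd smallest replicate is 214.3; the 8th is 232.0.

(214.3, 232.0)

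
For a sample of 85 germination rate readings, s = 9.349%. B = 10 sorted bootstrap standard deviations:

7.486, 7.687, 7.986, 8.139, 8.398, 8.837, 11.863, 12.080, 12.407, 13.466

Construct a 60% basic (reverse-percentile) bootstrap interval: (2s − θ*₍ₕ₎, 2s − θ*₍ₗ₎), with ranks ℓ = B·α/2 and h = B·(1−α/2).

(6.618, 11.011)

Percentile endpoints at ranks 2 and 8: θ*₍2₎ = 7.687, θ*₍8₎ = 12.080.
Basic interval reflects these around s:
  lower = 2 × 9.349 − 12.080 = 6.618
  upper = 2 × 9.349 − 7.687 = 11.011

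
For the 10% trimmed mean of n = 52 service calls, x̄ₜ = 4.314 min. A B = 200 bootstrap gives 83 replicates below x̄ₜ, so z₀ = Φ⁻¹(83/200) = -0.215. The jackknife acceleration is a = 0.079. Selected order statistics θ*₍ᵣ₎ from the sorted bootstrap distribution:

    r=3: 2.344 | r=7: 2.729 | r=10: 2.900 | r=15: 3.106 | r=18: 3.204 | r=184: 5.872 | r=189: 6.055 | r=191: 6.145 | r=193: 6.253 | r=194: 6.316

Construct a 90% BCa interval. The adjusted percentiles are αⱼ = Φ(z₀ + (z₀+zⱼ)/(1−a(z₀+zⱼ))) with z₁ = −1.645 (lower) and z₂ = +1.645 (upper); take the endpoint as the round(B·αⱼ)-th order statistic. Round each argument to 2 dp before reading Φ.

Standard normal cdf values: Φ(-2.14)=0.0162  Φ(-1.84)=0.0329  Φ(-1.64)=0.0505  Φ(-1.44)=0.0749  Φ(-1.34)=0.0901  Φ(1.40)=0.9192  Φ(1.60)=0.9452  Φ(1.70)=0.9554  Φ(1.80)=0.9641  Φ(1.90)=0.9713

(2.729, 5.872)

Lower: z₀ + z₁ = -0.215 + (-1.645) = -1.860; 1 − a(z₀+z₁) = 1 − (0.079)(-1.860) = 1.1469; argument = -0.215 + (-1.860)/1.1469 = -1.8367 → -1.84.
α₁ = Φ(-1.84) = 0.0329; rank = round(200 × 0.0329) = 7; θ*₍7₎ = 2.729.
Upper: z₀ + z₂ = 1.430; 1 − a(z₀+z₂) = 0.8870; argument = 1.3971 → 1.40; α₂ = 0.9192; rank = 184; θ*₍184₎ = 5.872.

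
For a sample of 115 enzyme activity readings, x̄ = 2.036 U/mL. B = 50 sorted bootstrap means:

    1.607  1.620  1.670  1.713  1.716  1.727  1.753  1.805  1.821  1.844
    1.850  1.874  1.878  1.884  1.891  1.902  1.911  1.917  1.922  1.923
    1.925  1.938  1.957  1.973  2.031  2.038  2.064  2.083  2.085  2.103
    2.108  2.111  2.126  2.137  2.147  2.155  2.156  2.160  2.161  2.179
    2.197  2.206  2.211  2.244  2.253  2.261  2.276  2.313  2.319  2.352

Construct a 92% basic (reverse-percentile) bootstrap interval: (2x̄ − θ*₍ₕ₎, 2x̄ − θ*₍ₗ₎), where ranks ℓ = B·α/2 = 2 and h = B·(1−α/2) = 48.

(1.759, 2.452)

Percentile endpoints at ranks 2 and 48: θ*₍2₎ = 1.620, θ*₍48₎ = 2.313.
Basic interval reflects these around x̄:
  lower = 2 × 2.036 − 2.313 = 1.759
  upper = 2 × 2.036 − 1.620 = 2.452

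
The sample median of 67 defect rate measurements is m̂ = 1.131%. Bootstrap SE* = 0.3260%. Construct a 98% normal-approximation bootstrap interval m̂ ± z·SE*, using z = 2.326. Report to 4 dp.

(0.3727, 1.8893)

Margin = 2.326 × 0.3260 = 0.75828
Interval: 1.131 ± 0.75828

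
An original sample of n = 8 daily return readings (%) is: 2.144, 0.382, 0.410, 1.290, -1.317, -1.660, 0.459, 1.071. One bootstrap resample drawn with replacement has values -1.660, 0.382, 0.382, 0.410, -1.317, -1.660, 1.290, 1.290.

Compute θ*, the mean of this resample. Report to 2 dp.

θ* = -0.11

Mean = ((-1.660) + 0.382 + 0.382 + 0.410 + (-1.317) + (-1.660) + 1.290 + 1.290) / 8 = -0.8830 / 8 = -0.11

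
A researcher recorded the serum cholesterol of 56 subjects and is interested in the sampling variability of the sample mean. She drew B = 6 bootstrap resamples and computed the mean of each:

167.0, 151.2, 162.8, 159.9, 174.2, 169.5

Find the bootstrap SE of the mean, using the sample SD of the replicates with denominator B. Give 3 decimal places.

SE* = 7.363

Bootstrap SE is the standard deviation of the 6 replicate means.
Mean of replicates: (167.0 + 151.2 + 162.8 + 159.9 + 174.2 + 169.5) / 6 = 984.6000 / 6 = 164.1000
Sum of squared deviations: (+2.9000)² + (−12.9000)² + (−1.3000)² + (−4.2000)² + (+10.1000)² + (+5.4000)² = 325.3200
Variance = 325.3200 / 6 = 54.2200
SE* = √54.2200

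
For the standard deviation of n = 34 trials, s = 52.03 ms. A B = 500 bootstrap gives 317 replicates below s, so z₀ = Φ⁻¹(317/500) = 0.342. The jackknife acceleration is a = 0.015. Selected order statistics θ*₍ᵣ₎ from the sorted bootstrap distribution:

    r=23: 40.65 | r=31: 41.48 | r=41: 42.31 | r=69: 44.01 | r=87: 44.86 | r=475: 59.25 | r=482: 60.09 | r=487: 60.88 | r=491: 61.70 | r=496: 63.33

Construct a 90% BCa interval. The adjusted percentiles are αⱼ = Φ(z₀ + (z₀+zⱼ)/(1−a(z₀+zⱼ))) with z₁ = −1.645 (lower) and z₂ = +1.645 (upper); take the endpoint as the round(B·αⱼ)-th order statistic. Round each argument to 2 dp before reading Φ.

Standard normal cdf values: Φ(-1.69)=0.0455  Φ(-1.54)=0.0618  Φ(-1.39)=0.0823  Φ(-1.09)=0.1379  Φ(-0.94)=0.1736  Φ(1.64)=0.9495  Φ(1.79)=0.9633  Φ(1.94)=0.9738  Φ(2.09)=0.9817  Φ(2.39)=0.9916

(44.86, 63.33)

Lower: z₀ + z₁ = 0.342 + (-1.645) = -1.303; 1 − a(z₀+z₁) = 1 − (0.015)(-1.303) = 1.0195; argument = 0.342 + (-1.303)/1.0195 = -0.9360 → -0.94.
α₁ = Φ(-0.94) = 0.1736; rank = round(500 × 0.1736) = 87; θ*₍87₎ = 44.86.
Upper: z₀ + z₂ = 1.987; 1 − a(z₀+z₂) = 0.9702; argument = 2.3900 → 2.39; α₂ = 0.9916; rank = 496; θ*₍496₎ = 63.33.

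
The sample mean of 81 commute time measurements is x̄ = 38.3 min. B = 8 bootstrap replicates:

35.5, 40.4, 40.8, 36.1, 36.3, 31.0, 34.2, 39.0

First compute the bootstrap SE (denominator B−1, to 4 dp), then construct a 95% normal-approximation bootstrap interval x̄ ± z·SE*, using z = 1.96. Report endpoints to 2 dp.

Mean of replicates = 36.6625; sum of squared deviations = 76.4787; SE* = √(76.4787/7) = 3.3054
Margin = 1.96 × 3.3054 = 6.479
Interval: 38.3 ± 6.479

(31.82, 44.78)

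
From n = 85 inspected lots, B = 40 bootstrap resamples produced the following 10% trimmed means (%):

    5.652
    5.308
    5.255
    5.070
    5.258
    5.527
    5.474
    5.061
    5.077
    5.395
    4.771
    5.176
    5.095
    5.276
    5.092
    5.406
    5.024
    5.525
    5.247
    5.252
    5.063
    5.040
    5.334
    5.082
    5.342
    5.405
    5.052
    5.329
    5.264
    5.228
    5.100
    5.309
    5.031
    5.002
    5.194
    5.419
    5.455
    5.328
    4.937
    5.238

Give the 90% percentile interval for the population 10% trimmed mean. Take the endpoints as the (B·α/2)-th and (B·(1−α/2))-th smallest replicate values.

(4.937, 5.525)

Sorted replicates: 4.771, 4.937, 5.002, 5.024, 5.031, 5.040, 5.052, 5.061, 5.063, 5.070, 5.077, 5.082, 5.092, 5.095, 5.100, 5.176, 5.194, 5.228, 5.238, 5.247, 5.252, 5.255, 5.258, 5.264, 5.276, 5.308, 5.309, 5.328, 5.329, 5.334, 5.342, 5.395, 5.405, 5.406, 5.419, 5.455, 5.474, 5.525, 5.527, 5.652
α = 0.10; lower rank = 40 × 0.050 = 2; upper rank = 40 × 0.950 = 38.
The 2nd smallest replicate is 4.937; the 38th is 5.525.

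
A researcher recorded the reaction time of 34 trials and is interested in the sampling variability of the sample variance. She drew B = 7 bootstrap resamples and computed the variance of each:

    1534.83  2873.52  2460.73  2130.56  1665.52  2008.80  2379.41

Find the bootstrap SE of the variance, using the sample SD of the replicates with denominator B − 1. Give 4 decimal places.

SE* = 466.5712

Bootstrap SE is the standard deviation of the 7 replicate variances.
Mean of replicates: (1534.83 + 2873.52 + 2460.73 + 2130.56 + 1665.52 + 2008.80 + 2379.41) / 7 = 15053.37000 / 7 = 2150.48143
Sum of squared deviations: (−615.65143)² + (+723.03857)² + (+310.24857)² + (−19.92143)² + (−484.96143)² + (−141.68143)² + (+228.92857)² = 1306132.00189
Variance = 1306132.00189 / 6 = 217688.66698
SE* = √217688.66698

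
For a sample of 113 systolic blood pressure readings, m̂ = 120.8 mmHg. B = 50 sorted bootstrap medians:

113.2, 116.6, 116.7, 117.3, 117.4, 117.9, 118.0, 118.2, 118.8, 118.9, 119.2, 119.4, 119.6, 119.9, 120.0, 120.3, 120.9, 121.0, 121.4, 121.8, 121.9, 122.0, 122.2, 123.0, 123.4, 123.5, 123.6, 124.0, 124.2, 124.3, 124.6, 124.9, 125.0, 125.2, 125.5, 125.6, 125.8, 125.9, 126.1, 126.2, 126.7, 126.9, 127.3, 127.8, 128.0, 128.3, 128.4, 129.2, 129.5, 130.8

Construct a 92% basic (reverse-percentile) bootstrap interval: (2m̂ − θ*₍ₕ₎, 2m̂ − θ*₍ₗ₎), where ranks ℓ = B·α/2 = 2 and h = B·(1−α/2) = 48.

Percentile endpoints at ranks 2 and 48: θ*₍2₎ = 116.6, θ*₍48₎ = 129.2.
Basic interval reflects these around m̂:
  lower = 2 × 120.8 − 129.2 = 112.4
  upper = 2 × 120.8 − 116.6 = 125.0

(112.4, 125.0)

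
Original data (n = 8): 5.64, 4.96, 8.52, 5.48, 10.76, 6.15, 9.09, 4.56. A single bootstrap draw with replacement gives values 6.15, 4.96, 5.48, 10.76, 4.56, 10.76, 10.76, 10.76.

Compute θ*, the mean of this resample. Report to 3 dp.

θ* = 8.024

Mean = (6.15 + 4.96 + 5.48 + 10.76 + 4.56 + 10.76 + 10.76 + 10.76) / 8 = 64.190 / 8 = 8.024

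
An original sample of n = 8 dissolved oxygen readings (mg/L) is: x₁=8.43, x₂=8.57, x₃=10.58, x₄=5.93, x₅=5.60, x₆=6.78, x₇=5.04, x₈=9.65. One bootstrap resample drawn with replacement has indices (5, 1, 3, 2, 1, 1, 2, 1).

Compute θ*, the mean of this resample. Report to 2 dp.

θ* = 8.38

Resample values: 5.60, 8.43, 10.58, 8.57, 8.43, 8.43, 8.57, 8.43.
Mean = (5.60 + 8.43 + 10.58 + 8.57 + 8.43 + 8.43 + 8.57 + 8.43) / 8 = 67.040 / 8 = 8.38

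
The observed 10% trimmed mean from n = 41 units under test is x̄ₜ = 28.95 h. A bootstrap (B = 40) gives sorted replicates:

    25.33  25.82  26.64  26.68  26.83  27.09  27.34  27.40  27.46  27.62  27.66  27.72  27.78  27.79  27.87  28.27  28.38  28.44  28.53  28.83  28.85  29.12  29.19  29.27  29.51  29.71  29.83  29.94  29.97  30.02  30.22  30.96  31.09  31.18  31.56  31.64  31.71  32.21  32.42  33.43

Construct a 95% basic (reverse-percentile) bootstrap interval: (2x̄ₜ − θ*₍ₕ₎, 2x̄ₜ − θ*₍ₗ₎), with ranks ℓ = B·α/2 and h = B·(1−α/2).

Percentile endpoints at ranks 1 and 39: θ*₍1₎ = 25.33, θ*₍39₎ = 32.42.
Basic interval reflects these around x̄ₜ:
  lower = 2 × 28.95 − 32.42 = 25.48
  upper = 2 × 28.95 − 25.33 = 32.57

(25.48, 32.57)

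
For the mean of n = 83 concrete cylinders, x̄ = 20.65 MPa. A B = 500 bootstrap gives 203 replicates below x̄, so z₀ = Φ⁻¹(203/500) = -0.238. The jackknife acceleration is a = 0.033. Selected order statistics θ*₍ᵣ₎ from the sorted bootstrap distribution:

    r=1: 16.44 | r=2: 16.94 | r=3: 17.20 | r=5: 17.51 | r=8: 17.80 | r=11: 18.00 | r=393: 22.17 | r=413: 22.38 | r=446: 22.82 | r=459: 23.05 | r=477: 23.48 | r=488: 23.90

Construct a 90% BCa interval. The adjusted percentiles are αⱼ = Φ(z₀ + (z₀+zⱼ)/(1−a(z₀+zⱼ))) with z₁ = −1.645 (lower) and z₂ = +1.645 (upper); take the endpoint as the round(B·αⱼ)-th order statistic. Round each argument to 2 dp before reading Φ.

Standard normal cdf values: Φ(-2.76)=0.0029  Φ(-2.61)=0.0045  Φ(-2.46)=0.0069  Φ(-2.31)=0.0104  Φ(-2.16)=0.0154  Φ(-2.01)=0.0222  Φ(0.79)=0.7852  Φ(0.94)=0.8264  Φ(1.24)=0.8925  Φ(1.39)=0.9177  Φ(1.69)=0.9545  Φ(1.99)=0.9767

(18.00, 22.82)

Lower: z₀ + z₁ = -0.238 + (-1.645) = -1.883; 1 − a(z₀+z₁) = 1 − (0.033)(-1.883) = 1.0621; argument = -0.238 + (-1.883)/1.0621 = -2.0108 → -2.01.
α₁ = Φ(-2.01) = 0.0222; rank = round(500 × 0.0222) = 11; θ*₍11₎ = 18.00.
Upper: z₀ + z₂ = 1.407; 1 − a(z₀+z₂) = 0.9536; argument = 1.2375 → 1.24; α₂ = 0.8925; rank = 446; θ*₍446₎ = 22.82.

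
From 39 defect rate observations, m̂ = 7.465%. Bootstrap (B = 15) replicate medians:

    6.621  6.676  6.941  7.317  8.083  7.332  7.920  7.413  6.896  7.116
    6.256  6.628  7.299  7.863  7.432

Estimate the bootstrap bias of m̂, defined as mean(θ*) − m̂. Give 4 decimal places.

bias = −0.2788

mean(θ*) = (6.621 + 6.676 + 6.941 + 7.317 + 8.083 + 7.332 + 7.920 + 7.413 + 6.896 + 7.116 + 6.256 + 6.628 + 7.299 + 7.863 + 7.432) / 15 = 7.18620
bias = 7.18620 − 7.465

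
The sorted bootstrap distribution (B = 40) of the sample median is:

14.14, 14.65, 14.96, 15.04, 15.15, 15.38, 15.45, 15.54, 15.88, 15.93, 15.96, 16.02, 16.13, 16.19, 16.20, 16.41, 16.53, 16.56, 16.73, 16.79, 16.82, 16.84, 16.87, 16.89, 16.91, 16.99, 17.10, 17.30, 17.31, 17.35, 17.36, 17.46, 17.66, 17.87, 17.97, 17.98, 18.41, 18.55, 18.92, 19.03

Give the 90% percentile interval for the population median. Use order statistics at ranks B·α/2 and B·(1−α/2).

(14.65, 18.55)

α = 0.10; lower rank = 40 × 0.050 = 2; upper rank = 40 × 0.950 = 38.
The 2nd smallest replicate is 14.65; the 38th is 18.55.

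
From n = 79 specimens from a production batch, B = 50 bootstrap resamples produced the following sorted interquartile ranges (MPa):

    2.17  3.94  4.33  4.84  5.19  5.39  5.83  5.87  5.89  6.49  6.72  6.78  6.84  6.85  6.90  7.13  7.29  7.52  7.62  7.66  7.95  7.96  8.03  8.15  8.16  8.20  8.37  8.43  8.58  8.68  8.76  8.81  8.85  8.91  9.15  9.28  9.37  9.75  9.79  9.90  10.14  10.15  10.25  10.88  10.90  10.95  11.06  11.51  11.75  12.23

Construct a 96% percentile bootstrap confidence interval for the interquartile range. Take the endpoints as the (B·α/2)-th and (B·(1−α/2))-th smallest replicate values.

(2.17, 11.75)

α = 0.04; lower rank = 50 × 0.020 = 1; upper rank = 50 × 0.980 = 49.
The 1st smallest replicate is 2.17; the 49th is 11.75.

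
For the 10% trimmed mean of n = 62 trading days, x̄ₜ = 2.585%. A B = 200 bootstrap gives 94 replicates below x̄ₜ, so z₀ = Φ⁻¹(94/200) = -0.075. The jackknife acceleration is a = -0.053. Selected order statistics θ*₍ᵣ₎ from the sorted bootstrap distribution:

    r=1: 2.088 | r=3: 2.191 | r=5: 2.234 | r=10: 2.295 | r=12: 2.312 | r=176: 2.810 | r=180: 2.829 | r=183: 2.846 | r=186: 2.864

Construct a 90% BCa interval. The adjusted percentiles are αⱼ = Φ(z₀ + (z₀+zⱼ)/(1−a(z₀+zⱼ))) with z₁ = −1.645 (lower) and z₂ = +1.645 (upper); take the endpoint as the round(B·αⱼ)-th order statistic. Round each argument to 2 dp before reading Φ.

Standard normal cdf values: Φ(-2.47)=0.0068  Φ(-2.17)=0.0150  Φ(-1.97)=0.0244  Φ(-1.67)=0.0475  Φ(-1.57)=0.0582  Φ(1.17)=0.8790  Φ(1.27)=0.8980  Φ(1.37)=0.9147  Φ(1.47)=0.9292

Lower: z₀ + z₁ = -0.075 + (-1.645) = -1.720; 1 − a(z₀+z₁) = 1 − (-0.053)(-1.720) = 0.9088; argument = -0.075 + (-1.720)/0.9088 = -1.9675 → -1.97.
α₁ = Φ(-1.97) = 0.0244; rank = round(200 × 0.0244) = 5; θ*₍5₎ = 2.234.
Upper: z₀ + z₂ = 1.570; 1 − a(z₀+z₂) = 1.0832; argument = 1.3744 → 1.37; α₂ = 0.9147; rank = 183; θ*₍183₎ = 2.846.

(2.234, 2.846)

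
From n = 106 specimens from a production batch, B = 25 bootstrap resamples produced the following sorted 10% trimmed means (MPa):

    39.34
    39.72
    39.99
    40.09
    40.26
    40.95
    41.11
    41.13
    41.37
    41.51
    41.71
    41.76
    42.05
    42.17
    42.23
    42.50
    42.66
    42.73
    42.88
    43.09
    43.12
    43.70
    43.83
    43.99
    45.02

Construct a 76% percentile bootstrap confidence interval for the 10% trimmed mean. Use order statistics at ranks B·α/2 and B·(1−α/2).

α = 0.24; lower rank = 25 × 0.120 = 3; upper rank = 25 × 0.880 = 22.
The 3rd smallest replicate is 39.99; the 22nd is 43.70.

(39.99, 43.70)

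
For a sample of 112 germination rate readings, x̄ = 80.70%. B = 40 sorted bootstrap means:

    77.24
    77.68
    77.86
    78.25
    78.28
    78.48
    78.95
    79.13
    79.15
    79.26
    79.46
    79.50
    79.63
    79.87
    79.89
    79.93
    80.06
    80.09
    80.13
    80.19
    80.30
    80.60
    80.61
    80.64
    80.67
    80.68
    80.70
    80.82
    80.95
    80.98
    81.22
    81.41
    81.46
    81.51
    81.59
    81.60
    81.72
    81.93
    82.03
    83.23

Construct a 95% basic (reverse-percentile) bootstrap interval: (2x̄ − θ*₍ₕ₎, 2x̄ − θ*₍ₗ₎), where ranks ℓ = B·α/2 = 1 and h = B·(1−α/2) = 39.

(79.37, 84.16)

Percentile endpoints at ranks 1 and 39: θ*₍1₎ = 77.24, θ*₍39₎ = 82.03.
Basic interval reflects these around x̄:
  lower = 2 × 80.70 − 82.03 = 79.37
  upper = 2 × 80.70 − 77.24 = 84.16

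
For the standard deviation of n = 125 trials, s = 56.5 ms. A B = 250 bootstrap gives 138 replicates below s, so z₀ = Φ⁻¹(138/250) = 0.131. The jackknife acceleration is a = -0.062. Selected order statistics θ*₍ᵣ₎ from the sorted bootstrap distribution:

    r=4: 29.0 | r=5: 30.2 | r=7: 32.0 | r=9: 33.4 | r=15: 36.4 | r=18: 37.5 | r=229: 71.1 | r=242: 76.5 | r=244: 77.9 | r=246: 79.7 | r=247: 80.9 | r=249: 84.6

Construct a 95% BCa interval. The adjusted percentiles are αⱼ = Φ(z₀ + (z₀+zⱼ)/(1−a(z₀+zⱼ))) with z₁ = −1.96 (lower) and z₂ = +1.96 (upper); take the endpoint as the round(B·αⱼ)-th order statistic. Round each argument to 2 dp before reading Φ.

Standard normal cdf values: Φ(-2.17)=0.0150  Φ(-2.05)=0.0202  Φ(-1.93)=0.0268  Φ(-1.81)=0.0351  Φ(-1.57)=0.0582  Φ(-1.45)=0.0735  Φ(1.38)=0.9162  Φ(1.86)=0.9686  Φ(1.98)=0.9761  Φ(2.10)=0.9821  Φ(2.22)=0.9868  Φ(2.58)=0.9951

(32.0, 77.9)

Lower: z₀ + z₁ = 0.131 + (-1.960) = -1.829; 1 − a(z₀+z₁) = 1 − (-0.062)(-1.829) = 0.8866; argument = 0.131 + (-1.829)/0.8866 = -1.9319 → -1.93.
α₁ = Φ(-1.93) = 0.0268; rank = round(250 × 0.0268) = 7; θ*₍7₎ = 32.0.
Upper: z₀ + z₂ = 2.091; 1 − a(z₀+z₂) = 1.1296; argument = 1.9820 → 1.98; α₂ = 0.9761; rank = 244; θ*₍244₎ = 77.9.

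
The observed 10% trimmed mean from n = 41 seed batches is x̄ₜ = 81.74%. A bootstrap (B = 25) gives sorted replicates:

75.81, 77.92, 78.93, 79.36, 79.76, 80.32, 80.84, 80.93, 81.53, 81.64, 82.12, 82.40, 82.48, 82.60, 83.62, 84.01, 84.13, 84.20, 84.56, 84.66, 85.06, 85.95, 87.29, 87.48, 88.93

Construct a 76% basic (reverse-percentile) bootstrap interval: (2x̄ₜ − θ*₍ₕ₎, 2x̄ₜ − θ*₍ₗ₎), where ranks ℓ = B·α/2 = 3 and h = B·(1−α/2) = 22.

Percentile endpoints at ranks 3 and 22: θ*₍3₎ = 78.93, θ*₍22₎ = 85.95.
Basic interval reflects these around x̄ₜ:
  lower = 2 × 81.74 − 85.95 = 77.53
  upper = 2 × 81.74 − 78.93 = 84.55

(77.53, 84.55)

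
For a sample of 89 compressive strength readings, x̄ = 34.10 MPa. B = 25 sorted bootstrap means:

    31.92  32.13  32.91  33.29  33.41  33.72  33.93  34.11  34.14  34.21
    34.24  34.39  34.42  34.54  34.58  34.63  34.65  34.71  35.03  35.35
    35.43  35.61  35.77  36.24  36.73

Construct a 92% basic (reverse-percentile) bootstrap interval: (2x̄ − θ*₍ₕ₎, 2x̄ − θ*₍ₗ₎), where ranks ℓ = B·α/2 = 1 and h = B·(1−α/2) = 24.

Percentile endpoints at ranks 1 and 24: θ*₍1₎ = 31.92, θ*₍24₎ = 36.24.
Basic interval reflects these around x̄:
  lower = 2 × 34.10 − 36.24 = 31.96
  upper = 2 × 34.10 − 31.92 = 36.28

(31.96, 36.28)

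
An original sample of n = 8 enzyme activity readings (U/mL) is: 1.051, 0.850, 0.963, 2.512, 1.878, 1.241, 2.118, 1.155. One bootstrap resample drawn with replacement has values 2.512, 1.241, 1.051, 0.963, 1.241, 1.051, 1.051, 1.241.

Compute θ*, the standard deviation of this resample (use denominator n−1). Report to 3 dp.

Mean = 1.2939; sum of squared deviations = 1.7787
s² = 1.7787 / 7 = 0.2541
s = √0.2541 = 0.504

θ* = 0.504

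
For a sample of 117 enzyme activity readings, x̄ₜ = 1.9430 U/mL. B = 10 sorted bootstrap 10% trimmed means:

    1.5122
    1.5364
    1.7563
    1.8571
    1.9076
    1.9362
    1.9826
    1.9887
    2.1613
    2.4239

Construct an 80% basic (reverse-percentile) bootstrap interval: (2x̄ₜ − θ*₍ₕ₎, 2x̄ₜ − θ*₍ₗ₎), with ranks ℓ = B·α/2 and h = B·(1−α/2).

(1.7247, 2.3738)

Percentile endpoints at ranks 1 and 9: θ*₍1₎ = 1.5122, θ*₍9₎ = 2.1613.
Basic interval reflects these around x̄ₜ:
  lower = 2 × 1.9430 − 2.1613 = 1.7247
  upper = 2 × 1.9430 − 1.5122 = 2.3738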